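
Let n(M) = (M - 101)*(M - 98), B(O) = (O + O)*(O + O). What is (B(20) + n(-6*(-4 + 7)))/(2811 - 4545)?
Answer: -7702/867 ≈ -8.8835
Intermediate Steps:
B(O) = 4*O**2 (B(O) = (2*O)*(2*O) = 4*O**2)
n(M) = (-101 + M)*(-98 + M)
(B(20) + n(-6*(-4 + 7)))/(2811 - 4545) = (4*20**2 + (9898 + (-6*(-4 + 7))**2 - (-1194)*(-4 + 7)))/(2811 - 4545) = (4*400 + (9898 + (-6*3)**2 - (-1194)*3))/(-1734) = (1600 + (9898 + (-18)**2 - 199*(-18)))*(-1/1734) = (1600 + (9898 + 324 + 3582))*(-1/1734) = (1600 + 13804)*(-1/1734) = 15404*(-1/1734) = -7702/867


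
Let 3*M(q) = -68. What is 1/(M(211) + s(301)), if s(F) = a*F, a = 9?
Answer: 3/8059 ≈ 0.00037225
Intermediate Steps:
M(q) = -68/3 (M(q) = (⅓)*(-68) = -68/3)
s(F) = 9*F
1/(M(211) + s(301)) = 1/(-68/3 + 9*301) = 1/(-68/3 + 2709) = 1/(8059/3) = 3/8059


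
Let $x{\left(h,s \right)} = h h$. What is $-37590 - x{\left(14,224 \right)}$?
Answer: $-37786$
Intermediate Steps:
$x{\left(h,s \right)} = h^{2}$
$-37590 - x{\left(14,224 \right)} = -37590 - 14^{2} = -37590 - 196 = -37786$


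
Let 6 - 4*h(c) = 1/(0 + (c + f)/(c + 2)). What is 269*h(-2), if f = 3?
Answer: 807/2 ≈ 403.50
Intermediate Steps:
h(c) = 3/2 - (2 + c)/(4*(3 + c)) (h(c) = 3/2 - 1/(4*(0 + (c + 3)/(c + 2))) = 3/2 - 1/(4*(0 + (3 + c)/(2 + c))) = 3/2 - (2 + c)/(3 + c)/4 = 3/2 - (2 + c)/(4*(3 + c)))
269*h(-2) = 269*((16 + 5*(-2))/(4*(3 - 2))) = 269*((¼)*(16 - 10)/1) = 269*((¼)*1*6) = 269*(3/2) = 807/2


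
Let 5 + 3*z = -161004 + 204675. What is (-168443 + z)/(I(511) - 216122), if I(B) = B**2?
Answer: -461663/134997 ≈ -3.4198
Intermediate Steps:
z = 43666/3 (z = -5/3 + (-161004 + 204675)/3 = -5/3 + (1/3)*43671 = -5/3 + 14557 = 43666/3 ≈ 14555.)
(-168443 + z)/(I(511) - 216122) = (-168443 + 43666/3)/(511**2 - 216122) = -461663/(3*(261121 - 216122)) = -461663/3/44999 = -461663/3*1/44999 = -461663/134997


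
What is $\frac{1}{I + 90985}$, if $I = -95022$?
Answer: $- \frac{1}{4037} \approx -0.00024771$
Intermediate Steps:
$\frac{1}{I + 90985} = \frac{1}{-95022 + 90985} = \frac{1}{-4037} = - \frac{1}{4037}$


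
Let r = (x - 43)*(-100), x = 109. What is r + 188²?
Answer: 28744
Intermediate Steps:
r = -6600 (r = (109 - 43)*(-100) = 66*(-100) = -6600)
r + 188² = -6600 + 188² = -6600 + 35344 = 28744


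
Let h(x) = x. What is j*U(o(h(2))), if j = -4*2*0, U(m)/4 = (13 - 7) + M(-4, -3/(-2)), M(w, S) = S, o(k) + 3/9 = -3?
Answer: 0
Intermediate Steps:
o(k) = -10/3 (o(k) = -1/3 - 3 = -10/3)
U(m) = 30 (U(m) = 4*((13 - 7) - 3/(-2)) = 4*(6 - 3*(-1/2)) = 4*(6 + 3/2) = 4*(15/2) = 30)
j = 0 (j = -8*0 = 0)
j*U(o(h(2))) = 0*30 = 0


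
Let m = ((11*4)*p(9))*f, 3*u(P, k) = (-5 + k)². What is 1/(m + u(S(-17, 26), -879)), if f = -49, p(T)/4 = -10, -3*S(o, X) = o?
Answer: 3/1040176 ≈ 2.8841e-6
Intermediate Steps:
S(o, X) = -o/3
p(T) = -40 (p(T) = 4*(-10) = -40)
u(P, k) = (-5 + k)²/3
m = 86240 (m = ((11*4)*(-40))*(-49) = (44*(-40))*(-49) = -1760*(-49) = 86240)
1/(m + u(S(-17, 26), -879)) = 1/(86240 + (-5 - 879)²/3) = 1/(86240 + (⅓)*(-884)²) = 1/(86240 + (⅓)*781456) = 1/(86240 + 781456/3) = 1/(1040176/3) = 3/1040176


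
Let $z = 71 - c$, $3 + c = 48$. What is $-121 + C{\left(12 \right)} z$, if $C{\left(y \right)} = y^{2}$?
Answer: $3623$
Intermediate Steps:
$c = 45$ ($c = -3 + 48 = 45$)
$z = 26$ ($z = 71 - 45 = 26$)
$-121 + C{\left(12 \right)} z = -121 + 12^{2} \cdot 26 = -121 + 144 \cdot 26 = -121 + 3744 = 3623$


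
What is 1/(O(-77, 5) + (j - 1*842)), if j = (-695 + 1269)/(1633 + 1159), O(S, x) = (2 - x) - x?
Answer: -1396/1186313 ≈ -0.0011768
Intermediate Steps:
O(S, x) = 2 - 2*x
j = 287/1396 (j = 574/2792 = 574*(1/2792) = 287/1396 ≈ 0.20559)
1/(O(-77, 5) + (j - 1*842)) = 1/((2 - 2*5) + (287/1396 - 1*842)) = 1/((2 - 10) + (287/1396 - 842)) = 1/(-8 - 1175145/1396) = 1/(-1186313/1396) = -1396/1186313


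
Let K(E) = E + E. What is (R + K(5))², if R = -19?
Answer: 81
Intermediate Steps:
K(E) = 2*E
(R + K(5))² = (-19 + 2*5)² = (-19 + 10)² = (-9)² = 81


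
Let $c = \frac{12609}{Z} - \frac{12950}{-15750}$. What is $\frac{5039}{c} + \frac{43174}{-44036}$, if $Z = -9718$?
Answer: $- \frac{48523463492113}{4576199102} \approx -10603.0$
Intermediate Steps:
$c = - \frac{207839}{437310}$ ($c = \frac{12609}{-9718} - \frac{12950}{-15750} = 12609 \left(- \frac{1}{9718}\right) - - \frac{37}{45} = - \frac{12609}{9718} + \frac{37}{45} = - \frac{207839}{437310} \approx -0.47527$)
$\frac{5039}{c} + \frac{43174}{-44036} = \frac{5039}{- \frac{207839}{437310}} + \frac{43174}{-44036} = 5039 \left(- \frac{437310}{207839}\right) + 43174 \left(- \frac{1}{44036}\right) = - \frac{2203605090}{207839} - \frac{21587}{22018} = - \frac{48523463492113}{4576199102}$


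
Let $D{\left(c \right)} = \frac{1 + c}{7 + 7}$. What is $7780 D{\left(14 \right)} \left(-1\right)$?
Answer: $- \frac{58350}{7} \approx -8335.7$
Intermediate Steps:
$D{\left(c \right)} = \frac{1}{14} + \frac{c}{14}$ ($D{\left(c \right)} = \frac{1 + c}{14} = \left(1 + c\right) \frac{1}{14} = \frac{1}{14} + \frac{c}{14}$)
$7780 D{\left(14 \right)} \left(-1\right) = 7780 \left(\frac{1}{14} + \frac{1}{14} \cdot 14\right) \left(-1\right) = 7780 \left(\frac{1}{14} + 1\right) \left(-1\right) = 7780 \cdot \frac{15}{14} \left(-1\right) = 7780 \left(- \frac{15}{14}\right) = - \frac{58350}{7}$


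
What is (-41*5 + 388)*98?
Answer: 17934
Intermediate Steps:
(-41*5 + 388)*98 = (-205 + 388)*98 = 183*98 = 17934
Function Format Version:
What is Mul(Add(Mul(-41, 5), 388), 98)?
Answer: 17934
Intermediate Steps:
Mul(Add(Mul(-41, 5), 388), 98) = Mul(Add(-205, 388), 98) = Mul(183, 98) = 17934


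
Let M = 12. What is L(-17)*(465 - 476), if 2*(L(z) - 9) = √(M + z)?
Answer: -99 - 11*I*√5/2 ≈ -99.0 - 12.298*I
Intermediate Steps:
L(z) = 9 + √(12 + z)/2
L(-17)*(465 - 476) = (9 + √(12 - 17)/2)*(465 - 476) = (9 + √(-5)/2)*(-11) = (9 + (I*√5)/2)*(-11) = (9 + I*√5/2)*(-11) = -99 - 11*I*√5/2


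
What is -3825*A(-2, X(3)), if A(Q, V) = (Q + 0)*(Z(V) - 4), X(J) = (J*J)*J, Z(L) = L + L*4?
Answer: 1002150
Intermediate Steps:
Z(L) = 5*L (Z(L) = L + 4*L = 5*L)
X(J) = J³ (X(J) = J²*J = J³)
A(Q, V) = Q*(-4 + 5*V) (A(Q, V) = (Q + 0)*(5*V - 4) = Q*(-4 + 5*V))
-3825*A(-2, X(3)) = -(-7650)*(-4 + 5*3³) = -(-7650)*(-4 + 5*27) = -(-7650)*(-4 + 135) = -(-7650)*131 = -3825*(-262) = 1002150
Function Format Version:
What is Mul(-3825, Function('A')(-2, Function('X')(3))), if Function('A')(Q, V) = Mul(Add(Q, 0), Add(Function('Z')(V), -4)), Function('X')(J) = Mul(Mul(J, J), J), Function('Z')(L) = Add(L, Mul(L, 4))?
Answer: 1002150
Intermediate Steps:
Function('Z')(L) = Mul(5, L) (Function('Z')(L) = Add(L, Mul(4, L)) = Mul(5, L))
Function('X')(J) = Pow(J, 3) (Function('X')(J) = Mul(Pow(J, 2), J) = Pow(J, 3))
Function('A')(Q, V) = Mul(Q, Add(-4, Mul(5, V))) (Function('A')(Q, V) = Mul(Add(Q, 0), Add(Mul(5, V), -4)) = Mul(Q, Add(-4, Mul(5, V))))
Mul(-3825, Function('A')(-2, Function('X')(3))) = Mul(-3825, Mul(-2, Add(-4, Mul(5, Pow(3, 3))))) = Mul(-3825, Mul(-2, Add(-4, Mul(5, 27)))) = Mul(-3825, Mul(-2, Add(-4, 135))) = Mul(-3825, Mul(-2, 131)) = Mul(-3825, -262) = 1002150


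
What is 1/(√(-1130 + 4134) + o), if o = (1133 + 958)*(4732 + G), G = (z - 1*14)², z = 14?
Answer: 2473653/24475836656885 - √751/48951673313770 ≈ 1.0106e-7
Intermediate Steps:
G = 0 (G = (14 - 1*14)² = (14 - 14)² = 0² = 0)
o = 9894612 (o = (1133 + 958)*(4732 + 0) = 2091*4732 = 9894612)
1/(√(-1130 + 4134) + o) = 1/(√(-1130 + 4134) + 9894612) = 1/(√3004 + 9894612) = 1/(2*√751 + 9894612) = 1/(9894612 + 2*√751)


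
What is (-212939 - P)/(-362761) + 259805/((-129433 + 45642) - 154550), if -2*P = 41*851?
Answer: -95306010643/172921639002 ≈ -0.55115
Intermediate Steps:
P = -34891/2 (P = -41*851/2 = -1/2*34891 = -34891/2 ≈ -17446.)
(-212939 - P)/(-362761) + 259805/((-129433 + 45642) - 154550) = (-212939 - 1*(-34891/2))/(-362761) + 259805/((-129433 + 45642) - 154550) = (-212939 + 34891/2)*(-1/362761) + 259805/(-83791 - 154550) = -390987/2*(-1/362761) + 259805/(-238341) = 390987/725522 + 259805*(-1/238341) = 390987/725522 - 259805/238341 = -95306010643/172921639002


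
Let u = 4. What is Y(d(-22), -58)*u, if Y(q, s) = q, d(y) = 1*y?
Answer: -88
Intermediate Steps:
d(y) = y
Y(d(-22), -58)*u = -22*4 = -88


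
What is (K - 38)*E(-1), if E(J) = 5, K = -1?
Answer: -195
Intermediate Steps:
(K - 38)*E(-1) = (-1 - 38)*5 = -39*5 = -195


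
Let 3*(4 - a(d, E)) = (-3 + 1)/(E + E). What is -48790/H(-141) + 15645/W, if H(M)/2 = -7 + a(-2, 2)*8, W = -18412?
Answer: -1348718175/1454548 ≈ -927.24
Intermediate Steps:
a(d, E) = 4 + 1/(3*E) (a(d, E) = 4 - (-3 + 1)/(3*(E + E)) = 4 - (-2)/(3*(2*E)) = 4 - (-2)*1/(2*E)/3 = 4 - (-1)/(3*E) = 4 + 1/(3*E))
H(M) = 158/3 (H(M) = 2*(-7 + (4 + (⅓)/2)*8) = 2*(-7 + (4 + (⅓)*(½))*8) = 2*(-7 + (4 + ⅙)*8) = 2*(-7 + (25/6)*8) = 2*(-7 + 100/3) = 2*(79/3) = 158/3)
-48790/H(-141) + 15645/W = -48790/158/3 + 15645/(-18412) = -48790*3/158 + 15645*(-1/18412) = -73185/79 - 15645/18412 = -1348718175/1454548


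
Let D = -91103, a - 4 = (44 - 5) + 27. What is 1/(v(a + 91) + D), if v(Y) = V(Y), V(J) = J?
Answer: -1/90942 ≈ -1.0996e-5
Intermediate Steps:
a = 70 (a = 4 + ((44 - 5) + 27) = 4 + (39 + 27) = 4 + 66 = 70)
v(Y) = Y
1/(v(a + 91) + D) = 1/((70 + 91) - 91103) = 1/(161 - 91103) = 1/(-90942) = -1/90942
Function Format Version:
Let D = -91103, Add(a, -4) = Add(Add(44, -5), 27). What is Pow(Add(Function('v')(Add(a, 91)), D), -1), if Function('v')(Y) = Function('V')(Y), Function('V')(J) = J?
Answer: Rational(-1, 90942) ≈ -1.0996e-5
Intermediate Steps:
a = 70 (a = Add(4, Add(Add(44, -5), 27)) = Add(4, Add(39, 27)) = Add(4, 66) = 70)
Function('v')(Y) = Y
Pow(Add(Function('v')(Add(a, 91)), D), -1) = Pow(Add(Add(70, 91), -91103), -1) = Pow(Add(161, -91103), -1) = Pow(-90942, -1) = Rational(-1, 90942)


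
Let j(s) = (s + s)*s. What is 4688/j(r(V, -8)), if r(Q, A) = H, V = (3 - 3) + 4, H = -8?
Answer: 293/8 ≈ 36.625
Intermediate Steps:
V = 4 (V = 0 + 4 = 4)
r(Q, A) = -8
j(s) = 2*s² (j(s) = (2*s)*s = 2*s²)
4688/j(r(V, -8)) = 4688/((2*(-8)²)) = 4688/((2*64)) = 4688/128 = 4688*(1/128) = 293/8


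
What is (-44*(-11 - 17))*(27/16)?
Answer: 2079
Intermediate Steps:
(-44*(-11 - 17))*(27/16) = (-44*(-28))*(27*(1/16)) = 1232*(27/16) = 2079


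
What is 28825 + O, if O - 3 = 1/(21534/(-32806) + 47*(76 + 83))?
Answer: 3533414881859/122568852 ≈ 28828.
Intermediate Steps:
O = 367722959/122568852 (O = 3 + 1/(21534/(-32806) + 47*(76 + 83)) = 3 + 1/(21534*(-1/32806) + 47*159) = 3 + 1/(-10767/16403 + 7473) = 3 + 1/(122568852/16403) = 3 + 16403/122568852 = 367722959/122568852 ≈ 3.0001)
28825 + O = 28825 + 367722959/122568852 = 3533414881859/122568852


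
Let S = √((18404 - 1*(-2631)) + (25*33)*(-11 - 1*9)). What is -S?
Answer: -√4535 ≈ -67.342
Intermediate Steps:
S = √4535 (S = √((18404 + 2631) + 825*(-11 - 9)) = √(21035 + 825*(-20)) = √(21035 - 16500) = √4535 ≈ 67.342)
-S = -√4535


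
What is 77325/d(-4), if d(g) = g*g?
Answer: 77325/16 ≈ 4832.8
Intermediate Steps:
d(g) = g**2
77325/d(-4) = 77325/((-4)**2) = 77325/16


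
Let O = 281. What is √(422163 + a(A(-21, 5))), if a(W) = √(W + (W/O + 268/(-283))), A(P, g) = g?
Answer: √(2669719774165227 + 79523*√25743344606)/79523 ≈ 649.74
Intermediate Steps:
a(W) = √(-268/283 + 282*W/281) (a(W) = √(W + (W/281 + 268/(-283))) = √(W + (W*(1/281) + 268*(-1/283))) = √(W + (W/281 - 268/283)) = √(W + (-268/283 + W/281)) = √(-268/283 + 282*W/281))
√(422163 + a(A(-21, 5))) = √(422163 + √(-5988718084 + 6346412538*5)/79523) = √(422163 + √(-5988718084 + 31732062690)/79523) = √(422163 + √25743344606/79523)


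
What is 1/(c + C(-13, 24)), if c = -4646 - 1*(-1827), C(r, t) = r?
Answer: -1/2832 ≈ -0.00035311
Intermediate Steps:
c = -2819 (c = -4646 + 1827 = -2819)
1/(c + C(-13, 24)) = 1/(-2819 - 13) = 1/(-2832) = -1/2832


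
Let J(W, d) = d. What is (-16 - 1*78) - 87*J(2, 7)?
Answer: -703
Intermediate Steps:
(-16 - 1*78) - 87*J(2, 7) = (-16 - 1*78) - 87*7 = (-16 - 78) - 609 = -94 - 609 = -703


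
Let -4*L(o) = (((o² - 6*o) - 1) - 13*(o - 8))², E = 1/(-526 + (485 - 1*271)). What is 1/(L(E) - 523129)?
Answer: -37903417344/19929025078983697 ≈ -1.9019e-6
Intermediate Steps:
E = -1/312 (E = 1/(-526 + (485 - 271)) = 1/(-526 + 214) = 1/(-312) = -1/312 ≈ -0.0032051)
L(o) = -(103 + o² - 19*o)²/4 (L(o) = -(((o² - 6*o) - 1) - 13*(o - 8))²/4 = -((-1 + o² - 6*o) - 13*(-8 + o))²/4 = -((-1 + o² - 6*o) + (104 - 13*o))²/4 = -(103 + o² - 19*o)²/4)
1/(L(E) - 523129) = 1/(-(103 + (-1/312)² - 19*(-1/312))²/4 - 523129) = 1/(-(103 + 1/97344 + 19/312)²/4 - 523129) = 1/(-(10032361/97344)²/4 - 523129) = 1/(-¼*100648267234321/9475854336 - 523129) = 1/(-100648267234321/37903417344 - 523129) = 1/(-19929025078983697/37903417344) = -37903417344/19929025078983697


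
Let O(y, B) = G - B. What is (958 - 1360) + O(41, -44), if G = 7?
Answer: -351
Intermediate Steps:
O(y, B) = 7 - B
(958 - 1360) + O(41, -44) = (958 - 1360) + (7 - 1*(-44)) = -402 + (7 + 44) = -402 + 51 = -351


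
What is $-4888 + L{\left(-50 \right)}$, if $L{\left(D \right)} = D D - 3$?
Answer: $-2391$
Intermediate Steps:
$L{\left(D \right)} = -3 + D^{2}$ ($L{\left(D \right)} = D^{2} - 3 = -3 + D^{2}$)
$-4888 + L{\left(-50 \right)} = -4888 - \left(3 - \left(-50\right)^{2}\right) = -4888 + \left(-3 + 2500\right) = -4888 + 2497 = -2391$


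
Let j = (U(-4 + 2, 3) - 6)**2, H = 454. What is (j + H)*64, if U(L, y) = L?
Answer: 33152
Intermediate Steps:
j = 64 (j = ((-4 + 2) - 6)**2 = (-2 - 6)**2 = (-8)**2 = 64)
(j + H)*64 = (64 + 454)*64 = 518*64 = 33152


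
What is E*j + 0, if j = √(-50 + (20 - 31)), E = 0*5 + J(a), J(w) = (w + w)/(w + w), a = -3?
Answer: I*√61 ≈ 7.8102*I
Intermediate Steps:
J(w) = 1 (J(w) = (2*w)/((2*w)) = (2*w)*(1/(2*w)) = 1)
E = 1 (E = 0*5 + 1 = 0 + 1 = 1)
j = I*√61 (j = √(-50 - 11) = √(-61) = I*√61 ≈ 7.8102*I)
E*j + 0 = 1*(I*√61) + 0 = I*√61 + 0 = I*√61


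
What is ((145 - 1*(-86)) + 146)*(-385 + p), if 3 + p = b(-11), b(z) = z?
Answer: -150423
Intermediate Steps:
p = -14 (p = -3 - 11 = -14)
((145 - 1*(-86)) + 146)*(-385 + p) = ((145 - 1*(-86)) + 146)*(-385 - 14) = ((145 + 86) + 146)*(-399) = (231 + 146)*(-399) = 377*(-399) = -150423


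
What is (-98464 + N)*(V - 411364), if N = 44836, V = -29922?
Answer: 23665285608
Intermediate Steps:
(-98464 + N)*(V - 411364) = (-98464 + 44836)*(-29922 - 411364) = -53628*(-441286) = 23665285608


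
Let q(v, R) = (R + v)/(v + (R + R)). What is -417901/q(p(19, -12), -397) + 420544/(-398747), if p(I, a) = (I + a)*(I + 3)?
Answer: -106647635022272/96895521 ≈ -1.1006e+6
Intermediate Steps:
p(I, a) = (3 + I)*(I + a) (p(I, a) = (I + a)*(3 + I) = (3 + I)*(I + a))
q(v, R) = (R + v)/(v + 2*R)
-417901/q(p(19, -12), -397) + 420544/(-398747) = -417901*((19**2 + 3*19 + 3*(-12) + 19*(-12)) + 2*(-397))/(-397 + (19**2 + 3*19 + 3*(-12) + 19*(-12))) + 420544/(-398747) = -417901*((361 + 57 - 36 - 228) - 794)/(-397 + (361 + 57 - 36 - 228)) + 420544*(-1/398747) = -417901*(154 - 794)/(-397 + 154) - 420544/398747 = -417901/(-243/(-640)) - 420544/398747 = -417901/((-1/640*(-243))) - 420544/398747 = -417901/243/640 - 420544/398747 = -417901*640/243 - 420544/398747 = -267456640/243 - 420544/398747 = -106647635022272/96895521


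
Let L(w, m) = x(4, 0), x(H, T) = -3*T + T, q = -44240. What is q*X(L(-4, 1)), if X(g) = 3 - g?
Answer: -132720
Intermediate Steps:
x(H, T) = -2*T
L(w, m) = 0 (L(w, m) = -2*0 = 0)
q*X(L(-4, 1)) = -44240*(3 - 1*0) = -44240*(3 + 0) = -44240*3 = -132720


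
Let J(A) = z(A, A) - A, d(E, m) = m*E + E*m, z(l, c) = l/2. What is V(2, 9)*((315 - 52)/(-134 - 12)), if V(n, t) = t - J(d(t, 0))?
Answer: -2367/146 ≈ -16.212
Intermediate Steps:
z(l, c) = l/2 (z(l, c) = l*(1/2) = l/2)
d(E, m) = 2*E*m (d(E, m) = E*m + E*m = 2*E*m)
J(A) = -A/2 (J(A) = A/2 - A = -A/2)
V(n, t) = t (V(n, t) = t - (-1)*2*t*0/2 = t - (-1)*0/2 = t - 1*0 = t + 0 = t)
V(2, 9)*((315 - 52)/(-134 - 12)) = 9*((315 - 52)/(-134 - 12)) = 9*(263/(-146)) = 9*(263*(-1/146)) = 9*(-263/146) = -2367/146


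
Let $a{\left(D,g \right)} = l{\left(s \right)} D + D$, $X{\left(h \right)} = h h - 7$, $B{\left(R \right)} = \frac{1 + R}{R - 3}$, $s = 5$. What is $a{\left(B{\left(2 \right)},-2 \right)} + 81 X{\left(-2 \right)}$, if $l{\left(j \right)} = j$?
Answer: $-261$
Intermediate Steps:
$B{\left(R \right)} = \frac{1 + R}{-3 + R}$
$X{\left(h \right)} = -7 + h^{2}$ ($X{\left(h \right)} = h^{2} - 7 = -7 + h^{2}$)
$a{\left(D,g \right)} = 6 D$ ($a{\left(D,g \right)} = 5 D + D = 6 D$)
$a{\left(B{\left(2 \right)},-2 \right)} + 81 X{\left(-2 \right)} = 6 \frac{1 + 2}{-3 + 2} + 81 \left(-7 + \left(-2\right)^{2}\right) = 6 \frac{1}{-1} \cdot 3 + 81 \left(-7 + 4\right) = 6 \left(\left(-1\right) 3\right) + 81 \left(-3\right) = 6 \left(-3\right) - 243 = -18 - 243 = -261$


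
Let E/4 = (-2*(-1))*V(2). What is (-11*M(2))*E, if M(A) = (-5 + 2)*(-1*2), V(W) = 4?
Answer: -2112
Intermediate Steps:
M(A) = 6 (M(A) = -3*(-2) = 6)
E = 32 (E = 4*(-2*(-1)*4) = 4*(2*4) = 4*8 = 32)
(-11*M(2))*E = -11*6*32 = -66*32 = -2112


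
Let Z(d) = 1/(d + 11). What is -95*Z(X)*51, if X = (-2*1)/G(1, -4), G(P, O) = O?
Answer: -9690/23 ≈ -421.30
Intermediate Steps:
X = ½ (X = -2*1/(-4) = -2*(-¼) = ½ ≈ 0.50000)
Z(d) = 1/(11 + d)
-95*Z(X)*51 = -95/(11 + ½)*51 = -95/23/2*51 = -95*2/23*51 = -190/23*51 = -9690/23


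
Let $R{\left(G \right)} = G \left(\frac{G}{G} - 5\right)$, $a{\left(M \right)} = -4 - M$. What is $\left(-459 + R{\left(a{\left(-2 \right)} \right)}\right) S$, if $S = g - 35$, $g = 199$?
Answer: $-73964$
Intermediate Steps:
$R{\left(G \right)} = - 4 G$ ($R{\left(G \right)} = G \left(1 - 5\right) = G \left(-4\right) = - 4 G$)
$S = 164$ ($S = 199 - 35 = 164$)
$\left(-459 + R{\left(a{\left(-2 \right)} \right)}\right) S = \left(-459 - 4 \left(-4 - -2\right)\right) 164 = \left(-459 - 4 \left(-4 + 2\right)\right) 164 = \left(-459 - -8\right) 164 = \left(-459 + 8\right) 164 = \left(-451\right) 164 = -73964$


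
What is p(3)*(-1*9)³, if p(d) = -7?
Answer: 5103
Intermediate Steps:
p(3)*(-1*9)³ = -7*(-1*9)³ = -7*(-9)³ = -7*(-729) = 5103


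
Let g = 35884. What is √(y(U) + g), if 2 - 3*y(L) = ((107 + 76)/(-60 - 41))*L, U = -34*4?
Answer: √3286994298/303 ≈ 189.22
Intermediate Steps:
U = -136
y(L) = ⅔ + 61*L/101 (y(L) = ⅔ - (107 + 76)/(-60 - 41)*L/3 = ⅔ - 183/(-101)*L/3 = ⅔ - 183*(-1/101)*L/3 = ⅔ - (-61)*L/101 = ⅔ + 61*L/101)
√(y(U) + g) = √((⅔ + (61/101)*(-136)) + 35884) = √((⅔ - 8296/101) + 35884) = √(-24686/303 + 35884) = √(10848166/303) = √3286994298/303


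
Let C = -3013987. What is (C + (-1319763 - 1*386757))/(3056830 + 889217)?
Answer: -4720507/3946047 ≈ -1.1963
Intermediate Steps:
(C + (-1319763 - 1*386757))/(3056830 + 889217) = (-3013987 + (-1319763 - 1*386757))/(3056830 + 889217) = (-3013987 + (-1319763 - 386757))/3946047 = (-3013987 - 1706520)*(1/3946047) = -4720507*1/3946047 = -4720507/3946047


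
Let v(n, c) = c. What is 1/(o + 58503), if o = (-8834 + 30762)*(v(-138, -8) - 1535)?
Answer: -1/33776401 ≈ -2.9606e-8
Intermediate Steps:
o = -33834904 (o = (-8834 + 30762)*(-8 - 1535) = 21928*(-1543) = -33834904)
1/(o + 58503) = 1/(-33834904 + 58503) = 1/(-33776401) = -1/33776401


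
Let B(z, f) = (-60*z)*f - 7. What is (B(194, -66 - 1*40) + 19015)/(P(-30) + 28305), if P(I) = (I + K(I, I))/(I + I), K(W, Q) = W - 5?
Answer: 15034176/339673 ≈ 44.261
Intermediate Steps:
K(W, Q) = -5 + W
P(I) = (-5 + 2*I)/(2*I) (P(I) = (I + (-5 + I))/(I + I) = (-5 + 2*I)/((2*I)) = (-5 + 2*I)*(1/(2*I)) = (-5 + 2*I)/(2*I))
B(z, f) = -7 - 60*f*z (B(z, f) = -60*f*z - 7 = -7 - 60*f*z)
(B(194, -66 - 1*40) + 19015)/(P(-30) + 28305) = ((-7 - 60*(-66 - 1*40)*194) + 19015)/((-5/2 - 30)/(-30) + 28305) = ((-7 - 60*(-66 - 40)*194) + 19015)/(-1/30*(-65/2) + 28305) = ((-7 - 60*(-106)*194) + 19015)/(13/12 + 28305) = ((-7 + 1233840) + 19015)/(339673/12) = (1233833 + 19015)*(12/339673) = 1252848*(12/339673) = 15034176/339673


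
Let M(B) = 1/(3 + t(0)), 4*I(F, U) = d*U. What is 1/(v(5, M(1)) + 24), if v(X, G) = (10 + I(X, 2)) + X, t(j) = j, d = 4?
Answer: 1/41 ≈ 0.024390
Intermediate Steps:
I(F, U) = U (I(F, U) = (4*U)/4 = U)
M(B) = 1/3 (M(B) = 1/(3 + 0) = 1/3)
v(X, G) = 12 + X (v(X, G) = (10 + 2) + X = 12 + X)
1/(v(5, M(1)) + 24) = 1/((12 + 5) + 24) = 1/(17 + 24) = 1/41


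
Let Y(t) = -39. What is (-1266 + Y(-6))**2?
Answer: 1703025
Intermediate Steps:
(-1266 + Y(-6))**2 = (-1266 - 39)**2 = (-1305)**2 = 1703025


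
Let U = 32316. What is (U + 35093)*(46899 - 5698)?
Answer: 2777318209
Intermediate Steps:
(U + 35093)*(46899 - 5698) = (32316 + 35093)*(46899 - 5698) = 67409*41201 = 2777318209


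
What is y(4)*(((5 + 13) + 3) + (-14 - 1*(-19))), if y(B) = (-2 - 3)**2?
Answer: 650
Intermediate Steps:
y(B) = 25 (y(B) = (-5)**2 = 25)
y(4)*(((5 + 13) + 3) + (-14 - 1*(-19))) = 25*(((5 + 13) + 3) + (-14 - 1*(-19))) = 25*((18 + 3) + (-14 + 19)) = 25*(21 + 5) = 25*26 = 650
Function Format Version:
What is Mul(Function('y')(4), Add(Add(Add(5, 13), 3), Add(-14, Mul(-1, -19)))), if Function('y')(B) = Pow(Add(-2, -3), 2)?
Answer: 650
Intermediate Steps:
Function('y')(B) = 25 (Function('y')(B) = Pow(-5, 2) = 25)
Mul(Function('y')(4), Add(Add(Add(5, 13), 3), Add(-14, Mul(-1, -19)))) = Mul(25, Add(Add(Add(5, 13), 3), Add(-14, Mul(-1, -19)))) = Mul(25, Add(Add(18, 3), Add(-14, 19))) = Mul(25, Add(21, 5)) = Mul(25, 26) = 650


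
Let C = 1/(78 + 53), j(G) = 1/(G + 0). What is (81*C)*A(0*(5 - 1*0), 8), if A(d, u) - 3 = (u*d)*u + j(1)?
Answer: 324/131 ≈ 2.4733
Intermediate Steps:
j(G) = 1/G
A(d, u) = 4 + d*u² (A(d, u) = 3 + ((u*d)*u + 1/1) = 3 + ((d*u)*u + 1) = 3 + (d*u² + 1) = 3 + (1 + d*u²) = 4 + d*u²)
C = 1/131 ≈ 0.0076336
(81*C)*A(0*(5 - 1*0), 8) = (81*(1/131))*(4 + (0*(5 - 1*0))*8²) = 81*(4 + (0*(5 + 0))*64)/131 = 81*(4 + (0*5)*64)/131 = 81*(4 + 0*64)/131 = 81*(4 + 0)/131 = (81/131)*4 = 324/131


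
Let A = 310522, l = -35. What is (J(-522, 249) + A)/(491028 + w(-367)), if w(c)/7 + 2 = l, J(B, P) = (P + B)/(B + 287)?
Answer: 72972943/115330715 ≈ 0.63273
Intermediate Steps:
J(B, P) = (B + P)/(287 + B)
w(c) = -259 (w(c) = -14 + 7*(-35) = -14 - 245 = -259)
(J(-522, 249) + A)/(491028 + w(-367)) = ((-522 + 249)/(287 - 522) + 310522)/(491028 - 259) = (-273/(-235) + 310522)/490769 = (-1/235*(-273) + 310522)*(1/490769) = (273/235 + 310522)*(1/490769) = (72972943/235)*(1/490769) = 72972943/115330715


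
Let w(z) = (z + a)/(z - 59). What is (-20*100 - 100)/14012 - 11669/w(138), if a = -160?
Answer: 3229232503/77066 ≈ 41902.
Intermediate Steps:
w(z) = (-160 + z)/(-59 + z) (w(z) = (z - 160)/(z - 59) = (-160 + z)/(-59 + z))
(-20*100 - 100)/14012 - 11669/w(138) = (-20*100 - 100)/14012 - 11669*(-59 + 138)/(-160 + 138) = (-2000 - 100)*(1/14012) - 11669/(-22/79) = -2100*1/14012 - 11669/((1/79)*(-22)) = -525/3503 - 11669/(-22/79) = -525/3503 - 11669*(-79/22) = -525/3503 + 921851/22 = 3229232503/77066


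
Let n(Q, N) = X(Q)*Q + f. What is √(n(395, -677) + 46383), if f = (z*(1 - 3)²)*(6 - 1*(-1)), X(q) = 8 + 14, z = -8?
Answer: √54849 ≈ 234.20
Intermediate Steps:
X(q) = 22
f = -224 (f = (-8*(1 - 3)²)*(6 - 1*(-1)) = (-8*(-2)²)*(6 + 1) = -8*4*7 = -32*7 = -224)
n(Q, N) = -224 + 22*Q (n(Q, N) = 22*Q - 224 = -224 + 22*Q)
√(n(395, -677) + 46383) = √((-224 + 22*395) + 46383) = √((-224 + 8690) + 46383) = √(8466 + 46383) = √54849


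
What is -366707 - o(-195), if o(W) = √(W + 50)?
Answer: -366707 - I*√145 ≈ -3.6671e+5 - 12.042*I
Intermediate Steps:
o(W) = √(50 + W)
-366707 - o(-195) = -366707 - √(50 - 195) = -366707 - √(-145) = -366707 - I*√145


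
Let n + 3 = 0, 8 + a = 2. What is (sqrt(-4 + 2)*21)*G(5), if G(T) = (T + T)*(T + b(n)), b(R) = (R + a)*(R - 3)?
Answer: 12390*I*sqrt(2) ≈ 17522.0*I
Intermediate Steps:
a = -6 (a = -8 + 2 = -6)
n = -3 (n = -3 + 0 = -3)
b(R) = (-6 + R)*(-3 + R) (b(R) = (R - 6)*(R - 3) = (-6 + R)*(-3 + R))
G(T) = 2*T*(54 + T) (G(T) = (T + T)*(T + (18 + (-3)**2 - 9*(-3))) = (2*T)*(T + (18 + 9 + 27)) = (2*T)*(T + 54) = (2*T)*(54 + T) = 2*T*(54 + T))
(sqrt(-4 + 2)*21)*G(5) = (sqrt(-4 + 2)*21)*(2*5*(54 + 5)) = (sqrt(-2)*21)*(2*5*59) = ((I*sqrt(2))*21)*590 = (21*I*sqrt(2))*590 = 12390*I*sqrt(2)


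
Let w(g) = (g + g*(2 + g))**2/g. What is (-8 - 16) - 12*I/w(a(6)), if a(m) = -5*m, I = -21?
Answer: -29174/1215 ≈ -24.012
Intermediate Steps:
w(g) = (g + g*(2 + g))**2/g
(-8 - 16) - 12*I/w(a(6)) = (-8 - 16) - (-252)/((-5*6)*(3 - 5*6)**2) = -24 - (-252)/((-30*(3 - 30)**2)) = -24 - (-252)/((-30*(-27)**2)) = -24 - (-252)/((-30*729)) = -24 - (-252)/(-21870) = -24 - (-252)*(-1)/21870 = -24 - 12*7/7290 = -24 - 14/1215 = -29174/1215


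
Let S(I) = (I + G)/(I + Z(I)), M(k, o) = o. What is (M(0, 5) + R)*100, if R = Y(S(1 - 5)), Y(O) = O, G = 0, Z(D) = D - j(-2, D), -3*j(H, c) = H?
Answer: 7100/13 ≈ 546.15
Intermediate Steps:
j(H, c) = -H/3
Z(D) = -⅔ + D (Z(D) = D - (-1)*(-2)/3 = D - 1*⅔ = D - ⅔ = -⅔ + D)
S(I) = I/(-⅔ + 2*I) (S(I) = (I + 0)/(I + (-⅔ + I)) = I/(-⅔ + 2*I))
R = 6/13 (R = 3*(1 - 5)/(2*(-1 + 3*(1 - 5))) = (3/2)*(-4)/(-1 + 3*(-4)) = (3/2)*(-4)/(-1 - 12) = (3/2)*(-4)/(-13) = (3/2)*(-4)*(-1/13) = 6/13 ≈ 0.46154)
(M(0, 5) + R)*100 = (5 + 6/13)*100 = (71/13)*100 = 7100/13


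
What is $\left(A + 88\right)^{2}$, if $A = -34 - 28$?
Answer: $676$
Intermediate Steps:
$A = -62$ ($A = -34 - 28 = -62$)
$\left(A + 88\right)^{2} = \left(-62 + 88\right)^{2} = 26^{2} = 676$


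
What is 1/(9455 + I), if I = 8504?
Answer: 1/17959 ≈ 5.5682e-5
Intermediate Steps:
1/(9455 + I) = 1/(9455 + 8504) = 1/17959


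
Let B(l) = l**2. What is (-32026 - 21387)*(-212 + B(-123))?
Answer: -796761721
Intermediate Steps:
(-32026 - 21387)*(-212 + B(-123)) = (-32026 - 21387)*(-212 + (-123)**2) = -53413*(-212 + 15129) = -53413*14917 = -796761721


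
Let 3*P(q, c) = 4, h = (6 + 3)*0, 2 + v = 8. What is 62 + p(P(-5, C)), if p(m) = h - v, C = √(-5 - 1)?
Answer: 56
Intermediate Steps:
v = 6 (v = -2 + 8 = 6)
C = I*√6 (C = √(-6) = I*√6 ≈ 2.4495*I)
h = 0 (h = 9*0 = 0)
P(q, c) = 4/3 (P(q, c) = (⅓)*4 = 4/3)
p(m) = -6 (p(m) = 0 - 1*6 = 0 - 6 = -6)
62 + p(P(-5, C)) = 62 - 6 = 56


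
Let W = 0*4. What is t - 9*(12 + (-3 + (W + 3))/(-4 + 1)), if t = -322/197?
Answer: -21598/197 ≈ -109.63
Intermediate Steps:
t = -322/197 (t = -322*1/197 = -322/197 ≈ -1.6345)
W = 0
t - 9*(12 + (-3 + (W + 3))/(-4 + 1)) = -322/197 - 9*(12 + (-3 + (0 + 3))/(-4 + 1)) = -322/197 - 9*(12 + (-3 + 3)/(-3)) = -322/197 - 9*(12 + 0*(-⅓)) = -322/197 - 9*(12 + 0) = -322/197 - 9*12 = -322/197 - 1*108 = -322/197 - 108 = -21598/197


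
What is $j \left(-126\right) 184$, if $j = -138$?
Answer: $3199392$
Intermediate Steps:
$j \left(-126\right) 184 = \left(-138\right) \left(-126\right) 184 = 17388 \cdot 184 = 3199392$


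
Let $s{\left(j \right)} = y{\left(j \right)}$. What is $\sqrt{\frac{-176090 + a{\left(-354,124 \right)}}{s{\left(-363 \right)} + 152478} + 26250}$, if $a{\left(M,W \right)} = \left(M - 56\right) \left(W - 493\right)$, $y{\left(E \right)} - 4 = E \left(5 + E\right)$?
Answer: $\frac{5 \sqrt{106834590082}}{10087} \approx 162.02$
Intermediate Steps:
$y{\left(E \right)} = 4 + E \left(5 + E\right)$
$s{\left(j \right)} = 4 + j^{2} + 5 j$
$a{\left(M,W \right)} = \left(-493 + W\right) \left(-56 + M\right)$ ($a{\left(M,W \right)} = \left(-56 + M\right) \left(-493 + W\right) = \left(-493 + W\right) \left(-56 + M\right)$)
$\sqrt{\frac{-176090 + a{\left(-354,124 \right)}}{s{\left(-363 \right)} + 152478} + 26250} = \sqrt{\frac{-176090 - -151290}{\left(4 + \left(-363\right)^{2} + 5 \left(-363\right)\right) + 152478} + 26250} = \sqrt{\frac{-176090 + \left(27608 + 174522 - 6944 - 43896\right)}{\left(4 + 131769 - 1815\right) + 152478} + 26250} = \sqrt{\frac{-176090 + 151290}{129958 + 152478} + 26250} = \sqrt{- \frac{24800}{282436} + 26250} = \sqrt{\left(-24800\right) \frac{1}{282436} + 26250} = \sqrt{- \frac{6200}{70609} + 26250} = \sqrt{\frac{1853480050}{70609}} = \frac{5 \sqrt{106834590082}}{10087}$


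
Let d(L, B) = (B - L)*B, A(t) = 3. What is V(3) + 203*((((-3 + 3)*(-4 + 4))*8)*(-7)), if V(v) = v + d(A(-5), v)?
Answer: 3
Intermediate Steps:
d(L, B) = B*(B - L)
V(v) = v + v*(-3 + v) (V(v) = v + v*(v - 1*3) = v + v*(v - 3) = v + v*(-3 + v))
V(3) + 203*((((-3 + 3)*(-4 + 4))*8)*(-7)) = 3*(-2 + 3) + 203*((((-3 + 3)*(-4 + 4))*8)*(-7)) = 3*1 + 203*(((0*0)*8)*(-7)) = 3 + 203*((0*8)*(-7)) = 3 + 203*(0*(-7)) = 3 + 203*0 = 3 + 0 = 3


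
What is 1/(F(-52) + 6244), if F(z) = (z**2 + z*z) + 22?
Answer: 1/11674 ≈ 8.5660e-5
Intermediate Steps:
F(z) = 22 + 2*z**2 (F(z) = (z**2 + z**2) + 22 = 2*z**2 + 22 = 22 + 2*z**2)
1/(F(-52) + 6244) = 1/((22 + 2*(-52)**2) + 6244) = 1/((22 + 2*2704) + 6244) = 1/((22 + 5408) + 6244) = 1/(5430 + 6244) = 1/11674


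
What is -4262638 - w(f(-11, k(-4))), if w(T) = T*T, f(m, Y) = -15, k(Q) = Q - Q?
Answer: -4262863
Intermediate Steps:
k(Q) = 0
w(T) = T**2
-4262638 - w(f(-11, k(-4))) = -4262638 - 1*(-15)**2 = -4262638 - 1*225 = -4262638 - 225 = -4262863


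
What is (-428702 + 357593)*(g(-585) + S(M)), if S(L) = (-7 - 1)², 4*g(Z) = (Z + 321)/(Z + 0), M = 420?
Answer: -296334906/65 ≈ -4.5590e+6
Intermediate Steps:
g(Z) = (321 + Z)/(4*Z) (g(Z) = ((Z + 321)/(Z + 0))/4 = ((321 + Z)/Z)/4 = (321 + Z)/(4*Z))
S(L) = 64 (S(L) = (-8)² = 64)
(-428702 + 357593)*(g(-585) + S(M)) = (-428702 + 357593)*((¼)*(321 - 585)/(-585) + 64) = -71109*((¼)*(-1/585)*(-264) + 64) = -71109*(22/195 + 64) = -71109*12502/195 = -296334906/65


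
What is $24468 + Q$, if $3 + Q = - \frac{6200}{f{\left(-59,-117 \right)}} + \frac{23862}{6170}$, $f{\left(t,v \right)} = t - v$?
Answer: $\frac{2179543724}{89465} \approx 24362.0$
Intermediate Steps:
$Q = - \frac{9485896}{89465}$ ($Q = -3 + \left(- \frac{6200}{-59 - -117} + \frac{23862}{6170}\right) = -3 + \left(- \frac{6200}{-59 + 117} + 23862 \cdot \frac{1}{6170}\right) = -3 + \left(- \frac{6200}{58} + \frac{11931}{3085}\right) = -3 + \left(\left(-6200\right) \frac{1}{58} + \frac{11931}{3085}\right) = -3 + \left(- \frac{3100}{29} + \frac{11931}{3085}\right) = -3 - \frac{9217501}{89465} = - \frac{9485896}{89465} \approx -106.03$)
$24468 + Q = 24468 - \frac{9485896}{89465} = \frac{2179543724}{89465}$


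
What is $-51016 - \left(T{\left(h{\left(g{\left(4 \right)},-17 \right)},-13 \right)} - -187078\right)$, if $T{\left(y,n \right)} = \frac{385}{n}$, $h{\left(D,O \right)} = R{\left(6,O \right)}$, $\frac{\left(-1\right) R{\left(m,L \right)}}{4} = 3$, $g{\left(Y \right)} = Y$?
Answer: $- \frac{3094837}{13} \approx -2.3806 \cdot 10^{5}$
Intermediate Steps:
$R{\left(m,L \right)} = -12$ ($R{\left(m,L \right)} = \left(-4\right) 3 = -12$)
$h{\left(D,O \right)} = -12$
$-51016 - \left(T{\left(h{\left(g{\left(4 \right)},-17 \right)},-13 \right)} - -187078\right) = -51016 - \left(\frac{385}{-13} - -187078\right) = -51016 - \left(385 \left(- \frac{1}{13}\right) + 187078\right) = -51016 - \left(- \frac{385}{13} + 187078\right) = -51016 - \frac{2431629}{13} = - \frac{3094837}{13}$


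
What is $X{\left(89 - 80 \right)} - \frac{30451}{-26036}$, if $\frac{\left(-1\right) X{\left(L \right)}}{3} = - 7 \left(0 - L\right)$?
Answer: $- \frac{4890353}{26036} \approx -187.83$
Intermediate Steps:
$X{\left(L \right)} = - 21 L$ ($X{\left(L \right)} = - 3 \left(- 7 \left(0 - L\right)\right) = - 3 \left(- 7 \left(- L\right)\right) = - 3 \cdot 7 L = - 21 L$)
$X{\left(89 - 80 \right)} - \frac{30451}{-26036} = - 21 \left(89 - 80\right) - \frac{30451}{-26036} = - 21 \left(89 - 80\right) - 30451 \left(- \frac{1}{26036}\right) = \left(-21\right) 9 - - \frac{30451}{26036} = -189 + \frac{30451}{26036} = - \frac{4890353}{26036}$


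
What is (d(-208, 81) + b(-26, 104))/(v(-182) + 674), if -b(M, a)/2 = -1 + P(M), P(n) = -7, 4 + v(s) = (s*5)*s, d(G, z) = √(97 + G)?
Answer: 8/83145 + I*√111/166290 ≈ 9.6217e-5 + 6.3357e-5*I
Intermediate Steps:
v(s) = -4 + 5*s² (v(s) = -4 + (s*5)*s = -4 + (5*s)*s = -4 + 5*s²)
b(M, a) = 16 (b(M, a) = -2*(-1 - 7) = -2*(-8) = 16)
(d(-208, 81) + b(-26, 104))/(v(-182) + 674) = (√(97 - 208) + 16)/((-4 + 5*(-182)²) + 674) = (√(-111) + 16)/((-4 + 5*33124) + 674) = (I*√111 + 16)/((-4 + 165620) + 674) = (16 + I*√111)/(165616 + 674) = (16 + I*√111)/166290 = (16 + I*√111)*(1/166290) = 8/83145 + I*√111/166290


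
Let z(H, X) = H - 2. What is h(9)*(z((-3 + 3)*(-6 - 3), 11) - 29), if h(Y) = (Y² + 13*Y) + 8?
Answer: -6386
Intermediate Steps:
z(H, X) = -2 + H
h(Y) = 8 + Y² + 13*Y
h(9)*(z((-3 + 3)*(-6 - 3), 11) - 29) = (8 + 9² + 13*9)*((-2 + (-3 + 3)*(-6 - 3)) - 29) = (8 + 81 + 117)*((-2 + 0*(-9)) - 29) = 206*((-2 + 0) - 29) = 206*(-2 - 29) = 206*(-31) = -6386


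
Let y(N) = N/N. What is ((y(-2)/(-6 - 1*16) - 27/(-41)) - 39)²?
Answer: 1198890625/813604 ≈ 1473.6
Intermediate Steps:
y(N) = 1
((y(-2)/(-6 - 1*16) - 27/(-41)) - 39)² = ((1/(-6 - 1*16) - 27/(-41)) - 39)² = ((1/(-6 - 16) - 27*(-1/41)) - 39)² = ((1/(-22) + 27/41) - 39)² = ((1*(-1/22) + 27/41) - 39)² = ((-1/22 + 27/41) - 39)² = (553/902 - 39)² = (-34625/902)² = 1198890625/813604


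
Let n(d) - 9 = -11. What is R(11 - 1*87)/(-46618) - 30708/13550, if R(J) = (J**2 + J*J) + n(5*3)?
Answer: -36092001/14356225 ≈ -2.5140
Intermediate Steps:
n(d) = -2 (n(d) = 9 - 11 = -2)
R(J) = -2 + 2*J**2 (R(J) = (J**2 + J*J) - 2 = (J**2 + J**2) - 2 = 2*J**2 - 2 = -2 + 2*J**2)
R(11 - 1*87)/(-46618) - 30708/13550 = (-2 + 2*(11 - 1*87)**2)/(-46618) - 30708/13550 = (-2 + 2*(11 - 87)**2)*(-1/46618) - 30708*1/13550 = (-2 + 2*(-76)**2)*(-1/46618) - 15354/6775 = (-2 + 2*5776)*(-1/46618) - 15354/6775 = (-2 + 11552)*(-1/46618) - 15354/6775 = 11550*(-1/46618) - 15354/6775 = -525/2119 - 15354/6775 = -36092001/14356225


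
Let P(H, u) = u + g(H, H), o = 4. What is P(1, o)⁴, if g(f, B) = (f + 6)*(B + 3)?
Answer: 1048576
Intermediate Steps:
g(f, B) = (3 + B)*(6 + f) (g(f, B) = (6 + f)*(3 + B) = (3 + B)*(6 + f))
P(H, u) = 18 + u + H² + 9*H (P(H, u) = u + (18 + 3*H + 6*H + H*H) = u + (18 + 3*H + 6*H + H²) = u + (18 + H² + 9*H) = 18 + u + H² + 9*H)
P(1, o)⁴ = (18 + 4 + 1² + 9*1)⁴ = (18 + 4 + 1 + 9)⁴ = 32⁴ = 1048576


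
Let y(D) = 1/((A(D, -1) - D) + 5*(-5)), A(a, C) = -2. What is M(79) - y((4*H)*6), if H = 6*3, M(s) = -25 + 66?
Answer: 18820/459 ≈ 41.002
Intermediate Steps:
M(s) = 41
H = 18
y(D) = 1/(-27 - D) (y(D) = 1/((-2 - D) + 5*(-5)) = 1/((-2 - D) - 25) = 1/(-27 - D))
M(79) - y((4*H)*6) = 41 - (-1)/(27 + (4*18)*6) = 41 - (-1)/(27 + 72*6) = 41 - (-1)/(27 + 432) = 41 - (-1)/459 = 41 - 1*(-1/459) = 41 + 1/459 = 18820/459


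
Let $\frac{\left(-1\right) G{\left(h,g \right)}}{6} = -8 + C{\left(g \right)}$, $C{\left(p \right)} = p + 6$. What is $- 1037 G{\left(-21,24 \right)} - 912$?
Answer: $135972$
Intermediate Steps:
$C{\left(p \right)} = 6 + p$
$G{\left(h,g \right)} = 12 - 6 g$ ($G{\left(h,g \right)} = - 6 \left(-8 + \left(6 + g\right)\right) = - 6 \left(-2 + g\right) = 12 - 6 g$)
$- 1037 G{\left(-21,24 \right)} - 912 = - 1037 \left(12 - 144\right) - 912 = \left(-1037\right) \left(-132\right) - 912 = 136884 - 912 = 135972$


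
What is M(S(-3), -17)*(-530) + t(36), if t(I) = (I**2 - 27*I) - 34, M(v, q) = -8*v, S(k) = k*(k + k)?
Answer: 76610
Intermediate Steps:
S(k) = 2*k**2 (S(k) = k*(2*k) = 2*k**2)
t(I) = -34 + I**2 - 27*I
M(S(-3), -17)*(-530) + t(36) = -16*(-3)**2*(-530) + (-34 + 36**2 - 27*36) = -16*9*(-530) + (-34 + 1296 - 972) = -8*18*(-530) + 290 = -144*(-530) + 290 = 76320 + 290 = 76610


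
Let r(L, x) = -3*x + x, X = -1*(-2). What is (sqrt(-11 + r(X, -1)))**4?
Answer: 81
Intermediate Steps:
X = 2
r(L, x) = -2*x
(sqrt(-11 + r(X, -1)))**4 = (sqrt(-11 - 2*(-1)))**4 = (sqrt(-11 + 2))**4 = (sqrt(-9))**4 = (3*I)**4 = 81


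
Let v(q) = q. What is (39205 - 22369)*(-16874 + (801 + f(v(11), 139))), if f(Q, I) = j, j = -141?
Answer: -272978904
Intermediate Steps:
f(Q, I) = -141
(39205 - 22369)*(-16874 + (801 + f(v(11), 139))) = (39205 - 22369)*(-16874 + (801 - 141)) = 16836*(-16874 + 660) = 16836*(-16214) = -272978904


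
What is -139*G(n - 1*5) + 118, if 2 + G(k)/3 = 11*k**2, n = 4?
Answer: -3635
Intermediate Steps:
G(k) = -6 + 33*k**2 (G(k) = -6 + 3*(11*k**2) = -6 + 33*k**2)
-139*G(n - 1*5) + 118 = -139*(-6 + 33*(4 - 1*5)**2) + 118 = -139*(-6 + 33*(4 - 5)**2) + 118 = -139*(-6 + 33*(-1)**2) + 118 = -139*(-6 + 33*1) + 118 = -139*(-6 + 33) + 118 = -139*27 + 118 = -3753 + 118 = -3635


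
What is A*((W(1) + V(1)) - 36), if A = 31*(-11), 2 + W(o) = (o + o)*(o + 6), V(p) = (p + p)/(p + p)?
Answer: 7843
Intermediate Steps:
V(p) = 1 (V(p) = (2*p)/((2*p)) = (2*p)*(1/(2*p)) = 1)
W(o) = -2 + 2*o*(6 + o) (W(o) = -2 + (o + o)*(o + 6) = -2 + (2*o)*(6 + o) = -2 + 2*o*(6 + o))
A = -341
A*((W(1) + V(1)) - 36) = -341*(((-2 + 2*1**2 + 12*1) + 1) - 36) = -341*(((-2 + 2*1 + 12) + 1) - 36) = -341*(((-2 + 2 + 12) + 1) - 36) = -341*((12 + 1) - 36) = -341*(13 - 36) = -341*(-23) = 7843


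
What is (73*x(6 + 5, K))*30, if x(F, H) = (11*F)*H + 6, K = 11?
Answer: 2928030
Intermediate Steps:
x(F, H) = 6 + 11*F*H (x(F, H) = 11*F*H + 6 = 6 + 11*F*H)
(73*x(6 + 5, K))*30 = (73*(6 + 11*(6 + 5)*11))*30 = (73*(6 + 11*11*11))*30 = (73*(6 + 1331))*30 = (73*1337)*30 = 97601*30 = 2928030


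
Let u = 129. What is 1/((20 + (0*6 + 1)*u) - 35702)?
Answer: -1/35553 ≈ -2.8127e-5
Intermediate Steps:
1/((20 + (0*6 + 1)*u) - 35702) = 1/((20 + (0*6 + 1)*129) - 35702) = 1/((20 + (0 + 1)*129) - 35702) = 1/((20 + 1*129) - 35702) = 1/((20 + 129) - 35702) = 1/(149 - 35702) = 1/(-35553) = -1/35553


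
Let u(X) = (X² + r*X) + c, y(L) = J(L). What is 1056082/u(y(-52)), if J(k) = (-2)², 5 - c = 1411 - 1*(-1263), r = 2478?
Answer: 1056082/7259 ≈ 145.49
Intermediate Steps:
c = -2669 (c = 5 - (1411 - 1*(-1263)) = 5 - (1411 + 1263) = 5 - 1*2674 = 5 - 2674 = -2669)
J(k) = 4
y(L) = 4
u(X) = -2669 + X² + 2478*X (u(X) = (X² + 2478*X) - 2669 = -2669 + X² + 2478*X)
1056082/u(y(-52)) = 1056082/(-2669 + 4² + 2478*4) = 1056082/(-2669 + 16 + 9912) = 1056082/7259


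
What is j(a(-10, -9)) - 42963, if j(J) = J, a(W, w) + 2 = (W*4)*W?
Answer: -42565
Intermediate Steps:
a(W, w) = -2 + 4*W**2 (a(W, w) = -2 + (W*4)*W = -2 + (4*W)*W = -2 + 4*W**2)
j(a(-10, -9)) - 42963 = (-2 + 4*(-10)**2) - 42963 = (-2 + 4*100) - 42963 = (-2 + 400) - 42963 = 398 - 42963 = -42565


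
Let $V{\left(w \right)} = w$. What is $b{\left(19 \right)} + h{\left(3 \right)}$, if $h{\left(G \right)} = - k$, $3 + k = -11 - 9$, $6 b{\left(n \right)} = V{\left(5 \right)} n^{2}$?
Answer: $\frac{1943}{6} \approx 323.83$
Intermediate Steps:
$b{\left(n \right)} = \frac{5 n^{2}}{6}$
$k = -23$ ($k = -3 - 20 = -23$)
$h{\left(G \right)} = 23$ ($h{\left(G \right)} = \left(-1\right) \left(-23\right) = 23$)
$b{\left(19 \right)} + h{\left(3 \right)} = \frac{5 \cdot 19^{2}}{6} + 23 = \frac{5}{6} \cdot 361 + 23 = \frac{1805}{6} + 23 = \frac{1943}{6}$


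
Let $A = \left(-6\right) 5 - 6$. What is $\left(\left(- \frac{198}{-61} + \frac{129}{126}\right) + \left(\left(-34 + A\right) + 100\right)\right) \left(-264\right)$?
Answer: $- \frac{3863156}{427} \approx -9047.2$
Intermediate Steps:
$A = -36$ ($A = -30 - 6 = -36$)
$\left(\left(- \frac{198}{-61} + \frac{129}{126}\right) + \left(\left(-34 + A\right) + 100\right)\right) \left(-264\right) = \left(\left(- \frac{198}{-61} + \frac{129}{126}\right) + \left(\left(-34 - 36\right) + 100\right)\right) \left(-264\right) = \left(\left(\left(-198\right) \left(- \frac{1}{61}\right) + 129 \cdot \frac{1}{126}\right) + \left(-70 + 100\right)\right) \left(-264\right) = \left(\left(\frac{198}{61} + \frac{43}{42}\right) + 30\right) \left(-264\right) = \left(\frac{10939}{2562} + 30\right) \left(-264\right) = \frac{87799}{2562} \left(-264\right) = - \frac{3863156}{427}$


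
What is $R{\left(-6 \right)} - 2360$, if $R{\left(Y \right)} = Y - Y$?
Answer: $-2360$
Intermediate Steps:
$R{\left(Y \right)} = 0$
$R{\left(-6 \right)} - 2360 = 0 - 2360 = -2360$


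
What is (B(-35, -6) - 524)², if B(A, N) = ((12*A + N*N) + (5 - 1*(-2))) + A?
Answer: 876096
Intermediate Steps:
B(A, N) = 7 + N² + 13*A (B(A, N) = ((12*A + N²) + (5 + 2)) + A = ((N² + 12*A) + 7) + A = (7 + N² + 12*A) + A = 7 + N² + 13*A)
(B(-35, -6) - 524)² = ((7 + (-6)² + 13*(-35)) - 524)² = ((7 + 36 - 455) - 524)² = (-412 - 524)² = (-936)² = 876096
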